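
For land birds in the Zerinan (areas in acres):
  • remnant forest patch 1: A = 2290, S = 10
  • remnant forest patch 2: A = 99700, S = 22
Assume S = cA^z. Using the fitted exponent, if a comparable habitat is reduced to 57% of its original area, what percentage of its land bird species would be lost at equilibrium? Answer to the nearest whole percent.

11%

z = ln(22/10) / ln(99700/2290) = 0.7885 / 3.7736 = 0.2089
S_new/S_old = (A_new/A_old)^z = 0.57^0.2089 = exp(0.2089 × -0.5621) = 0.8892
Fraction lost = 1 − 0.8892 = 0.1108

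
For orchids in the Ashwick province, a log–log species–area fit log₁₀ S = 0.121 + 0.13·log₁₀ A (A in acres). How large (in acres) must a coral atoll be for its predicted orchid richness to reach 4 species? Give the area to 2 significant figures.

4 = 1.321 × A^0.13  ⇒  A^0.13 = 4/1.321 = 3.027
ln A = ln(3.027) / 0.13 = 1.1077 / 0.13 = 8.5206
A = e^8.5206 ≈ 5017 acres

5000 acres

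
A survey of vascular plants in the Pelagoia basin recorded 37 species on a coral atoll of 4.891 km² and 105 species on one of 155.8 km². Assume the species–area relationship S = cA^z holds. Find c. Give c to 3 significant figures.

22.9

z = ln(S₂/S₁) / ln(A₂/A₁) = ln(105/37) / ln(155.8/4.891) = 1.0430 / 3.4612 = 0.3014
c = S₁ / A₁^z = 37 / 4.891^0.3014 = 37 / 1.613 = 22.93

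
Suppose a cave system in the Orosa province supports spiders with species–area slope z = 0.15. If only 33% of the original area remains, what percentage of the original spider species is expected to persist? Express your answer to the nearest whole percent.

S_new/S_old = (A_new/A_old)^z = 0.33^0.15
= exp(0.15 × ln 0.33) = exp(0.15 × -1.1087) = exp(-0.1663) ≈ 0.8468

85%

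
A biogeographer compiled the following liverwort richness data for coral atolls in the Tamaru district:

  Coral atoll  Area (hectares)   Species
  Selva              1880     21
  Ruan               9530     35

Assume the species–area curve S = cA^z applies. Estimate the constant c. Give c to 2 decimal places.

1.96

z = ln(S₂/S₁) / ln(A₂/A₁) = ln(35/21) / ln(9530/1880) = 0.5108 / 1.6232 = 0.3147
c = S₁ / A₁^z = 21 / 1880^0.3147 = 21 / 10.73 = 1.958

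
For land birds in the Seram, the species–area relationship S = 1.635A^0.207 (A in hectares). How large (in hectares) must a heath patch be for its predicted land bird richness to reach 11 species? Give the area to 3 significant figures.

11 = 1.635 × A^0.207  ⇒  A^0.207 = 11/1.635 = 6.728
ln A = ln(6.728) / 0.207 = 1.9063 / 0.207 = 9.2089
A = e^9.2089 ≈ 9986 hectares

9990 hectares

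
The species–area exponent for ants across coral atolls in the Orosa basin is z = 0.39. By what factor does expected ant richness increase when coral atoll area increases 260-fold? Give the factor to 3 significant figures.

8.75

S₂/S₁ = (A₂/A₁)^z = 260^0.39
ln(S₂/S₁) = 0.39 × ln 260 = 0.39 × 5.5607 = 2.1687
S₂/S₁ = e^2.1687 ≈ 8.747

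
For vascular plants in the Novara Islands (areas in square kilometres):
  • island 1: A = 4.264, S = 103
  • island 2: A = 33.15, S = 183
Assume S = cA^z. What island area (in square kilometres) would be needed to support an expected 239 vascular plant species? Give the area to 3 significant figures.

z = ln(183/103) / ln(33.15/4.264) = 0.5748 / 2.0508 = 0.2803
c = 103 / 4.264^0.2803 = 103 / 1.501 = 68.6
A = (239/68.6)^(1/0.2803) ⇒ ln A = ln(3.484)/0.2803 = 4.4537
A = e^4.4537 ≈ 85.94 square kilometres

85.9 square kilometres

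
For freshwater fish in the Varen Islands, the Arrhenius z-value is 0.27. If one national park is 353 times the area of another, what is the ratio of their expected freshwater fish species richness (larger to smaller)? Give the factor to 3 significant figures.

4.87

S₂/S₁ = (A₂/A₁)^z = 353^0.27
ln(S₂/S₁) = 0.27 × ln 353 = 0.27 × 5.8665 = 1.5839
S₂/S₁ = e^1.5839 ≈ 4.874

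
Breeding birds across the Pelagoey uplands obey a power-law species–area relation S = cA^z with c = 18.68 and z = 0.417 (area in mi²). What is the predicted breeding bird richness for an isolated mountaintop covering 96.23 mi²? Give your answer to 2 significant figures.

S = 18.68 × 96.23^0.417 = 18.68 × 6.715 ≈ 125.4

130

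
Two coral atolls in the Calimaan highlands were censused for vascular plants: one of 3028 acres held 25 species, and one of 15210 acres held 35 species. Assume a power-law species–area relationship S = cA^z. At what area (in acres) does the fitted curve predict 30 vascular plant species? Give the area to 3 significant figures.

7260 acres

z = ln(35/25) / ln(15210/3028) = 0.3365 / 1.6141 = 0.2085
c = 25 / 3028^0.2085 = 25 / 5.317 = 4.702
A = (30/4.702)^(1/0.2085) ⇒ ln A = ln(6.381)/0.2085 = 8.8903
A = e^8.8903 ≈ 7261 acres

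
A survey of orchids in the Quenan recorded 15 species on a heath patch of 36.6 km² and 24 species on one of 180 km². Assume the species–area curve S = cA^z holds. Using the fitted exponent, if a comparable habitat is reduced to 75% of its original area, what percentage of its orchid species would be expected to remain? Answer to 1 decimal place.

z = ln(24/15) / ln(180/36.6) = 0.4700 / 1.5929 = 0.2951
S_new/S_old = (A_new/A_old)^z = 0.75^0.2951 = exp(0.2951 × -0.2877) = 0.9186

91.9%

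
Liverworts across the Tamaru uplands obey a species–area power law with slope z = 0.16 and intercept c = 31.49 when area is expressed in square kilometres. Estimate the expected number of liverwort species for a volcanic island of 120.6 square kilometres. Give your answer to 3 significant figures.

S = 31.49 × 120.6^0.16
ln S = ln 31.49 + 0.16 × ln 120.6 = 3.4497 + 0.16 × 4.7925 = 4.2165
S = e^4.2165 ≈ 67.79

67.8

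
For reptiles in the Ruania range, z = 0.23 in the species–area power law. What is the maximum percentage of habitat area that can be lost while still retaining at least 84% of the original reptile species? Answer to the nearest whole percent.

Need (A_new/A_old)^0.23 = 0.84, so A_new/A_old = 0.84^(1/0.23) = 0.84^4.348
ln(A_new/A_old) = ln 0.84 / 0.23 = -0.1744 / 0.23 = -0.7581
A_new/A_old = e^-0.7581 ≈ 0.4686
Fraction that can be lost = 1 − 0.4686 = 0.5314

53%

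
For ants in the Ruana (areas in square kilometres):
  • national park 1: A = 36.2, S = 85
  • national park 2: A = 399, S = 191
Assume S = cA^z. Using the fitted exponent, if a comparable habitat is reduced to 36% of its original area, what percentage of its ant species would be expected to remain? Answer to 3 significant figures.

70.8%

z = ln(191/85) / ln(399/36.2) = 0.8096 / 2.3999 = 0.3374
S_new/S_old = (A_new/A_old)^z = 0.36^0.3374 = exp(0.3374 × -1.0217) = 0.7085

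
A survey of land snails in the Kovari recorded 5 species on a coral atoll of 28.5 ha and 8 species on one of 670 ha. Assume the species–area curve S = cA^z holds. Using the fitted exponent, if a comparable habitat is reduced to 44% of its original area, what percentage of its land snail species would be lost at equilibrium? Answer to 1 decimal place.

z = ln(8/5) / ln(670/28.5) = 0.4700 / 3.1574 = 0.1489
S_new/S_old = (A_new/A_old)^z = 0.44^0.1489 = exp(0.1489 × -0.8210) = 0.885
Fraction lost = 1 − 0.885 = 0.115

11.5%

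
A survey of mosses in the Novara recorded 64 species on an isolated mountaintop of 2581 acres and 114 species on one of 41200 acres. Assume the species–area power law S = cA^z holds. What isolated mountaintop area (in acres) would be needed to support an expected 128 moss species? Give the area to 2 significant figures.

72000 acres

z = ln(114/64) / ln(41200/2581) = 0.5773 / 2.7703 = 0.2084
c = 64 / 2581^0.2084 = 64 / 5.141 = 12.45
A = (128/12.45)^(1/0.2084) ⇒ ln A = ln(10.28)/0.2084 = 11.1820
A = e^11.1820 ≈ 71827 acres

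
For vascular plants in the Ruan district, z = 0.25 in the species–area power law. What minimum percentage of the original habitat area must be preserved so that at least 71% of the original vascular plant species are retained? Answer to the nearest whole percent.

Need (A_new/A_old)^0.25 = 0.71, so A_new/A_old = 0.71^(1/0.25) = 0.71^4
ln(A_new/A_old) = ln 0.71 / 0.25 = -0.3425 / 0.25 = -1.3700
A_new/A_old = e^-1.3700 ≈ 0.2541

25%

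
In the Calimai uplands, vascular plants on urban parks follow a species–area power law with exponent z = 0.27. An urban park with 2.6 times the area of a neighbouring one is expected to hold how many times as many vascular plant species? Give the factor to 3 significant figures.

S₂/S₁ = (A₂/A₁)^z = 2.6^0.27
ln(S₂/S₁) = 0.27 × ln 2.6 = 0.27 × 0.9555 = 0.2580
S₂/S₁ = e^0.2580 ≈ 1.294

1.29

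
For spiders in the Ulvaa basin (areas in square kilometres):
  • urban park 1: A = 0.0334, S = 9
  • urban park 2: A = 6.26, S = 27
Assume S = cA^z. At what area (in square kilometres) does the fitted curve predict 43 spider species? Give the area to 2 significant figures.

z = ln(27/9) / ln(6.26/0.0334) = 1.0986 / 5.2334 = 0.2099
c = 9 / 0.0334^0.2099 = 9 / 0.4899 = 18.37
A = (43/18.37)^(1/0.2099) ⇒ ln A = ln(2.341)/0.2099 = 4.0510
A = e^4.0510 ≈ 57.45 square kilometres

57 square kilometres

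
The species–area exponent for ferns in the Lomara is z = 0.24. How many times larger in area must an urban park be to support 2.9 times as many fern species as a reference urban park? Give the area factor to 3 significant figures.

84.5

(A₂/A₁)^0.24 = 2.9, so A₂/A₁ = 2.9^(1/0.24) = 2.9^4.167
ln(A₂/A₁) = ln 2.9 / 0.24 = 1.0647 / 0.24 = 4.4363
A₂/A₁ = e^4.4363 ≈ 84.46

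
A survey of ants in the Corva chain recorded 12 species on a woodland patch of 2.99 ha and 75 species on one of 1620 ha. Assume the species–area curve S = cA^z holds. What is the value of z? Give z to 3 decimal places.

Taking logs: ln S = ln c + z ln A, so z = (ln S₂ − ln S₁)/(ln A₂ − ln A₁).
z = ln(75/12) / ln(1620/2.99) = ln(6.25) / ln(541.8) = 1.8326 / 6.2949 = 0.2911

0.291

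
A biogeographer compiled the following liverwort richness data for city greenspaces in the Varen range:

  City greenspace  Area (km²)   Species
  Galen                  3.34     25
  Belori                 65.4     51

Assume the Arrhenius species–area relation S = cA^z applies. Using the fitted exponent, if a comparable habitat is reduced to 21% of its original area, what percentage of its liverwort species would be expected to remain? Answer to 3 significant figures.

68.8%

z = ln(51/25) / ln(65.4/3.34) = 0.7129 / 2.9746 = 0.2397
S_new/S_old = (A_new/A_old)^z = 0.21^0.2397 = exp(0.2397 × -1.5606) = 0.6879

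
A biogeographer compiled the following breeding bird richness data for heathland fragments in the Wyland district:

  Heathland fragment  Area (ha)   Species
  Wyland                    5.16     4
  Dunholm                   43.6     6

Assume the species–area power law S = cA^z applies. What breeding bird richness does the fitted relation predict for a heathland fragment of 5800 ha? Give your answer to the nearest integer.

15

z = ln(6/4) / ln(43.6/5.16) = 0.4055 / 2.1341 = 0.1900
c = 4 / 5.16^0.1900 = 4 / 1.366 = 2.929
S₃ = 2.929 × 5800^0.1900 = 2.929 × 5.188 ≈ 15.19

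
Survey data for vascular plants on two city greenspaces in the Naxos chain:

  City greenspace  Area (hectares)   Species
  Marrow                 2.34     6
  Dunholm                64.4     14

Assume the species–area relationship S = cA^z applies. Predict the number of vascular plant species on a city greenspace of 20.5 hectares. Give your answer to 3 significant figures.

10.4

z = ln(14/6) / ln(64.4/2.34) = 0.8473 / 3.3150 = 0.2556
c = 6 / 2.34^0.2556 = 6 / 1.243 = 4.828
S₃ = 4.828 × 20.5^0.2556 = 4.828 × 2.164 ≈ 10.45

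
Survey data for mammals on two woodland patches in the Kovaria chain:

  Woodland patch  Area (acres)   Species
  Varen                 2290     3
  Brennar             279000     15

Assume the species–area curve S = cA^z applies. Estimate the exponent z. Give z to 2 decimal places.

0.34

Taking logs: ln S = ln c + z ln A, so z = (ln S₂ − ln S₁)/(ln A₂ − ln A₁).
z = ln(15/3) / ln(279000/2290) = ln(5) / ln(121.8) = 1.6094 / 4.8027 = 0.3351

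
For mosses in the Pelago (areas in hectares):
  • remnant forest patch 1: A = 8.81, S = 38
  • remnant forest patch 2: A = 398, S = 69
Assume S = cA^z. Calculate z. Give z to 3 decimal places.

Taking logs: ln S = ln c + z ln A, so z = (ln S₂ − ln S₁)/(ln A₂ − ln A₁).
z = ln(69/38) / ln(398/8.81) = ln(1.816) / ln(45.18) = 0.5965 / 3.8106 = 0.1565

0.157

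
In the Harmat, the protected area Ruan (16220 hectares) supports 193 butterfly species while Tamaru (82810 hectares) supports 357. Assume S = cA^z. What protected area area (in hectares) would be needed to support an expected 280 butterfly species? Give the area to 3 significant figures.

z = ln(357/193) / ln(82810/16220) = 0.6150 / 1.6303 = 0.3773
c = 193 / 16220^0.3773 = 193 / 38.75 = 4.981
A = (280/4.981)^(1/0.3773) ⇒ ln A = ln(56.22)/0.3773 = 10.6803
A = e^10.6803 ≈ 43492 hectares

43500 hectares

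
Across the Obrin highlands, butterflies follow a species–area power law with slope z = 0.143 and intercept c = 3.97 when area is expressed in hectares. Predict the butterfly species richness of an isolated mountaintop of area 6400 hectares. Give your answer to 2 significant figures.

14

S = 3.97 × 6400^0.143 = 3.97 × 3.502 ≈ 13.9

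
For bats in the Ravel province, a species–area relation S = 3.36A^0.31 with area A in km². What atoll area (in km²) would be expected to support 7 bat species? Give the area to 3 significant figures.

7 = 3.36 × A^0.31  ⇒  A^0.31 = 7/3.36 = 2.083
ln A = ln(2.083) / 0.31 = 0.7340 / 0.31 = 2.3676
A = e^2.3676 ≈ 10.67 km²

10.7 km²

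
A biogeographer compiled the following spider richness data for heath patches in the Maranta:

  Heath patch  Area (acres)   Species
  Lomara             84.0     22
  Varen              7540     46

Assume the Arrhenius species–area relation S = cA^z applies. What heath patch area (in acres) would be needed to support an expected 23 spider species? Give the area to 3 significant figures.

110 acres

z = ln(46/22) / ln(7540/84) = 0.7376 / 4.4972 = 0.1640
c = 22 / 84^0.1640 = 22 / 2.068 = 10.64
A = (23/10.64)^(1/0.1640) ⇒ ln A = ln(2.162)/0.1640 = 4.7018
A = e^4.7018 ≈ 110.1 acres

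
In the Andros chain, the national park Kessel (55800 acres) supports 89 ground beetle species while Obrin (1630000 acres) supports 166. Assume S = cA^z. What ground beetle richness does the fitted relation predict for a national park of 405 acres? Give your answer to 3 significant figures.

z = ln(166/89) / ln(1630000/55800) = 0.6234 / 3.3746 = 0.1847
c = 89 / 55800^0.1847 = 89 / 7.53 = 11.82
S₃ = 11.82 × 405^0.1847 = 11.82 × 3.031 ≈ 35.83

35.8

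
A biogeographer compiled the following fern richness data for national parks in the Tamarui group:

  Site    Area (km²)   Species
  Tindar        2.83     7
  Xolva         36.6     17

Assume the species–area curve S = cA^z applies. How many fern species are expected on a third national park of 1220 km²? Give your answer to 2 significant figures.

z = ln(17/7) / ln(36.6/2.83) = 0.8873 / 2.5598 = 0.3466
c = 7 / 2.83^0.3466 = 7 / 1.434 = 4.881
S₃ = 4.881 × 1220^0.3466 = 4.881 × 11.74 ≈ 57.32

57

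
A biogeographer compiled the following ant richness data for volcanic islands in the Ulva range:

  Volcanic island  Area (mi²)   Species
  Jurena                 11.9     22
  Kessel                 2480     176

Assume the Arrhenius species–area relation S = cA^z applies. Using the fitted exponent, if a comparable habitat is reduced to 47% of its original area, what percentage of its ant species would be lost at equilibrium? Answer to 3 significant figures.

z = ln(176/22) / ln(2480/11.9) = 2.0794 / 5.3395 = 0.3894
S_new/S_old = (A_new/A_old)^z = 0.47^0.3894 = exp(0.3894 × -0.7550) = 0.7452
Fraction lost = 1 − 0.7452 = 0.2548

25.5%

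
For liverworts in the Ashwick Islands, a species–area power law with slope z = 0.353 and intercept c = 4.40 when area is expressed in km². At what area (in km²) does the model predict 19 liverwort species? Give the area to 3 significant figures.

19 = 4.4 × A^0.353  ⇒  A^0.353 = 19/4.4 = 4.318
ln A = ln(4.318) / 0.353 = 1.4628 / 0.353 = 4.1440
A = e^4.1440 ≈ 63.05 km²

63.1 km²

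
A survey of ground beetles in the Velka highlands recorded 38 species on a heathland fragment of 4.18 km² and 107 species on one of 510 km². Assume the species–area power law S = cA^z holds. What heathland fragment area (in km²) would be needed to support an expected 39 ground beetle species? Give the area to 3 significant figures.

z = ln(107/38) / ln(510/4.18) = 1.0352 / 4.8041 = 0.2155
c = 38 / 4.18^0.2155 = 38 / 1.361 = 27.92
A = (39/27.92)^(1/0.2155) ⇒ ln A = ln(1.397)/0.2155 = 1.5509
A = e^1.5509 ≈ 4.715 km²

4.72 km²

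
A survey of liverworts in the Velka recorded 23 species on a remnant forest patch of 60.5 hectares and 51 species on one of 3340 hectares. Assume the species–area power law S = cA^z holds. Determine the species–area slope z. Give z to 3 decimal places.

0.199

Taking logs: ln S = ln c + z ln A, so z = (ln S₂ − ln S₁)/(ln A₂ − ln A₁).
z = ln(51/23) / ln(3340/60.5) = ln(2.217) / ln(55.21) = 0.7963 / 4.0111 = 0.1985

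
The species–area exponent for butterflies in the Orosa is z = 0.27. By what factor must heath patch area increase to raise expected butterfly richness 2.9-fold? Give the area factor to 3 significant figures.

51.6

(A₂/A₁)^0.27 = 2.9, so A₂/A₁ = 2.9^(1/0.27) = 2.9^3.704
ln(A₂/A₁) = ln 2.9 / 0.27 = 1.0647 / 0.27 = 3.9434
A₂/A₁ = e^3.9434 ≈ 51.59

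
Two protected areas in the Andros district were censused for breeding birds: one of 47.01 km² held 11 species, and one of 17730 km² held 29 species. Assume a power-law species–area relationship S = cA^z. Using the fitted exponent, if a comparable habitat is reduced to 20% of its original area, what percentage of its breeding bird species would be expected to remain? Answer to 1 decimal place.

76.9%

z = ln(29/11) / ln(17730/47.01) = 0.9694 / 5.9327 = 0.1634
S_new/S_old = (A_new/A_old)^z = 0.2^0.1634 = exp(0.1634 × -1.6094) = 0.7688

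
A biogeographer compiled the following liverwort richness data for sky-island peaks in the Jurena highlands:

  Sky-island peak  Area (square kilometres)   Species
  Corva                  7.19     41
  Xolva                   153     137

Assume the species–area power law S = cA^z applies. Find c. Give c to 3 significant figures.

z = ln(S₂/S₁) / ln(A₂/A₁) = ln(137/41) / ln(153/7.19) = 1.2064 / 3.0577 = 0.3945
c = S₁ / A₁^z = 41 / 7.19^0.3945 = 41 / 2.178 = 18.83

18.8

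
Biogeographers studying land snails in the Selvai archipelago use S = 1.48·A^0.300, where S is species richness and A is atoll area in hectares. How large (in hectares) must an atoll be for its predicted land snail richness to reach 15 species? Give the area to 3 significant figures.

2250 hectares

15 = 1.48 × A^0.3  ⇒  A^0.3 = 15/1.48 = 10.14
ln A = ln(10.14) / 0.3 = 2.3160 / 0.3 = 7.7200
A = e^7.7200 ≈ 2253 hectares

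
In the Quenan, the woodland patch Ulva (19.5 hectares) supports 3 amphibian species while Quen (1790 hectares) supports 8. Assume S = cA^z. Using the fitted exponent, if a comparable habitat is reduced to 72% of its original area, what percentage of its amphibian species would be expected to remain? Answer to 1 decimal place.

93.1%

z = ln(8/3) / ln(1790/19.5) = 0.9808 / 4.5196 = 0.2170
S_new/S_old = (A_new/A_old)^z = 0.72^0.2170 = exp(0.2170 × -0.3285) = 0.9312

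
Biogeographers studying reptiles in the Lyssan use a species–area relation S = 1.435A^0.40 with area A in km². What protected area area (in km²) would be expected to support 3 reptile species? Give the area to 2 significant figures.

3 = 1.435 × A^0.4  ⇒  A^0.4 = 3/1.435 = 2.091
ln A = ln(2.091) / 0.4 = 0.7374 / 0.4 = 1.8436
A = e^1.8436 ≈ 6.319 km²

6.3 km²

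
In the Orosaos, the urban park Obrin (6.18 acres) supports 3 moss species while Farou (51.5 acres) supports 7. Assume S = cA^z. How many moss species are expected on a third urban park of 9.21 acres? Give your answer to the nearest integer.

z = ln(7/3) / ln(51.5/6.18) = 0.8473 / 2.1203 = 0.3996
c = 3 / 6.18^0.3996 = 3 / 2.071 = 1.449
S₃ = 1.449 × 9.21^0.3996 = 1.449 × 2.428 ≈ 3.519

4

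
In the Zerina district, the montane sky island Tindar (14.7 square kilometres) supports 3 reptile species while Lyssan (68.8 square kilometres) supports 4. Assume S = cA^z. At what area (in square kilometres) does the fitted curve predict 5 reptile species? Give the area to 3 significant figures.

228 square kilometres

z = ln(4/3) / ln(68.8/14.7) = 0.2877 / 1.5434 = 0.1864
c = 3 / 14.7^0.1864 = 3 / 1.65 = 1.818
A = (5/1.818)^(1/0.1864) ⇒ ln A = ln(2.751)/0.1864 = 5.4283
A = e^5.4283 ≈ 227.8 square kilometres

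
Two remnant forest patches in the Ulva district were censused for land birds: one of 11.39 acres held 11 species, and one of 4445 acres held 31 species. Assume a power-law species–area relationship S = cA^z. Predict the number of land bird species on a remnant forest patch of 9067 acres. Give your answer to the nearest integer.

z = ln(31/11) / ln(4445/11.39) = 1.0361 / 5.9668 = 0.1736
c = 11 / 11.39^0.1736 = 11 / 1.526 = 7.21
S₃ = 7.21 × 9067^0.1736 = 7.21 × 4.866 ≈ 35.08

35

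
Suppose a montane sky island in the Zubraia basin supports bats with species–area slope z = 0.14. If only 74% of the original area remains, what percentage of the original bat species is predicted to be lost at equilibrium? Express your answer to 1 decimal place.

S_new/S_old = (A_new/A_old)^z = 0.74^0.14
= exp(0.14 × ln 0.74) = exp(0.14 × -0.3011) = exp(-0.0422) ≈ 0.9587
Fraction lost = 1 − 0.9587 = 0.04128

4.1%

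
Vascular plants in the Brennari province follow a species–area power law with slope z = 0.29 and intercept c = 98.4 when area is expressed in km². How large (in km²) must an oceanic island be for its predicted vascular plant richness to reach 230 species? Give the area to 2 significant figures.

230 = 98.4 × A^0.29  ⇒  A^0.29 = 230/98.4 = 2.337
ln A = ln(2.337) / 0.29 = 0.8490 / 0.29 = 2.9277
A = e^2.9277 ≈ 18.68 km²

19 km²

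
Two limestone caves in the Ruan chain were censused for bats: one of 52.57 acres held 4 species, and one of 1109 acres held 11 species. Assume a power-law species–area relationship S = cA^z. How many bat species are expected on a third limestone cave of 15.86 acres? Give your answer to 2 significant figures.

2.7

z = ln(11/4) / ln(1109/52.57) = 1.0116 / 3.0491 = 0.3318
c = 4 / 52.57^0.3318 = 4 / 3.723 = 1.074
S₃ = 1.074 × 15.86^0.3318 = 1.074 × 2.502 ≈ 2.688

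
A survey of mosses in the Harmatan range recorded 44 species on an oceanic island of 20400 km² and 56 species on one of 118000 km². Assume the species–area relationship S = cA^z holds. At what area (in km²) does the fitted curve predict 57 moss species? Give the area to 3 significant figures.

z = ln(56/44) / ln(118000/20400) = 0.2412 / 1.7551 = 0.1374
c = 44 / 20400^0.1374 = 44 / 3.91 = 11.25
A = (57/11.25)^(1/0.1374) ⇒ ln A = ln(5.065)/0.1374 = 11.8073
A = e^11.8073 ≈ 134223 km²

134000 km²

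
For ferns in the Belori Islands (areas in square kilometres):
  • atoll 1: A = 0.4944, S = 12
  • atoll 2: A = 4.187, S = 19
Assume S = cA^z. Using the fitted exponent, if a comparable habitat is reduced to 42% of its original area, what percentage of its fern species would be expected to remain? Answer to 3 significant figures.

83.0%

z = ln(19/12) / ln(4.187/0.4944) = 0.4595 / 2.1364 = 0.2151
S_new/S_old = (A_new/A_old)^z = 0.42^0.2151 = exp(0.2151 × -0.8675) = 0.8298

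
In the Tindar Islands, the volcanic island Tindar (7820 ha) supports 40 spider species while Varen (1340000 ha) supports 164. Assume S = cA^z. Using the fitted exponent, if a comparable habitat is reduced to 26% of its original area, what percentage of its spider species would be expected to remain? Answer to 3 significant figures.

69.1%

z = ln(164/40) / ln(1340000/7820) = 1.4110 / 5.1437 = 0.2743
S_new/S_old = (A_new/A_old)^z = 0.26^0.2743 = exp(0.2743 × -1.3471) = 0.6911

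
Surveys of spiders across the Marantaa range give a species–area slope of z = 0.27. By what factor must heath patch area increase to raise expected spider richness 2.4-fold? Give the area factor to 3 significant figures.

25.6

(A₂/A₁)^0.27 = 2.4, so A₂/A₁ = 2.4^(1/0.27) = 2.4^3.704
ln(A₂/A₁) = ln 2.4 / 0.27 = 0.8755 / 0.27 = 3.2425
A₂/A₁ = e^3.2425 ≈ 25.6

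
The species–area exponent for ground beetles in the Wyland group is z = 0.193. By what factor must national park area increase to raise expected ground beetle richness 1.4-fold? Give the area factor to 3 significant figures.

(A₂/A₁)^0.193 = 1.4, so A₂/A₁ = 1.4^(1/0.193) = 1.4^5.181
ln(A₂/A₁) = ln 1.4 / 0.193 = 0.3365 / 0.193 = 1.7434
A₂/A₁ = e^1.7434 ≈ 5.717

5.72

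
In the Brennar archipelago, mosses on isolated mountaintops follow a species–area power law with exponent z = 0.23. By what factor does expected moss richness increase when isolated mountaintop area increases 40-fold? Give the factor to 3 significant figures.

S₂/S₁ = (A₂/A₁)^z = 40^0.23
ln(S₂/S₁) = 0.23 × ln 40 = 0.23 × 3.6889 = 0.8484
S₂/S₁ = e^0.8484 ≈ 2.336

2.34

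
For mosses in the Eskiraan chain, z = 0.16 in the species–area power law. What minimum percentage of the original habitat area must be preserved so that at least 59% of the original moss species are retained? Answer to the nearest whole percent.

4%

Need (A_new/A_old)^0.16 = 0.59, so A_new/A_old = 0.59^(1/0.16) = 0.59^6.25
ln(A_new/A_old) = ln 0.59 / 0.16 = -0.5276 / 0.16 = -3.2977
A_new/A_old = e^-3.2977 ≈ 0.03697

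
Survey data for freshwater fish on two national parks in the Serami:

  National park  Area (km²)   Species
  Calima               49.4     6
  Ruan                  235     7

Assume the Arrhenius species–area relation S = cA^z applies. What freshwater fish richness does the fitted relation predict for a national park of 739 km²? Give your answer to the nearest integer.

z = ln(7/6) / ln(235/49.4) = 0.1542 / 1.5596 = 0.0988
c = 6 / 49.4^0.0988 = 6 / 1.47 = 4.081
S₃ = 4.081 × 739^0.0988 = 4.081 × 1.921 ≈ 7.839

8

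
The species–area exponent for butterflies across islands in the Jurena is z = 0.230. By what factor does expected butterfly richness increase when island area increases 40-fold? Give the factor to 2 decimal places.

2.34

S₂/S₁ = (A₂/A₁)^z = 40^0.23
ln(S₂/S₁) = 0.23 × ln 40 = 0.23 × 3.6889 = 0.8484
S₂/S₁ = e^0.8484 ≈ 2.336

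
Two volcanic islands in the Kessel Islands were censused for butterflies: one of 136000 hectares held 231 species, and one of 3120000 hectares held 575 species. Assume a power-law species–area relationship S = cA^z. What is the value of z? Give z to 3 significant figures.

0.291

Taking logs: ln S = ln c + z ln A, so z = (ln S₂ − ln S₁)/(ln A₂ − ln A₁).
z = ln(575/231) / ln(3120000/136000) = ln(2.489) / ln(22.94) = 0.9120 / 3.1329 = 0.2911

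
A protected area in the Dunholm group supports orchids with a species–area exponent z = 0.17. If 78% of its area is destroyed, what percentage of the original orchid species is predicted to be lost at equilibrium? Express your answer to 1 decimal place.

22.7%

S_new/S_old = (A_new/A_old)^z = 0.22^0.17
= exp(0.17 × ln 0.22) = exp(0.17 × -1.5141) = exp(-0.2574) ≈ 0.7731
Fraction lost = 1 − 0.7731 = 0.2269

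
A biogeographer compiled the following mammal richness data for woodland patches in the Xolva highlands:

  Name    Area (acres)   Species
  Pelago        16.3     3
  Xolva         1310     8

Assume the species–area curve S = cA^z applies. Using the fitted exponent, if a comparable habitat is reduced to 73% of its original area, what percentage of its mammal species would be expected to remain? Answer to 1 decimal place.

93.2%

z = ln(8/3) / ln(1310/16.3) = 0.9808 / 4.3866 = 0.2236
S_new/S_old = (A_new/A_old)^z = 0.73^0.2236 = exp(0.2236 × -0.3147) = 0.9321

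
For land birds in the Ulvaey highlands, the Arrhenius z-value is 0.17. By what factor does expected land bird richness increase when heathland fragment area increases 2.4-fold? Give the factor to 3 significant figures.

1.16

S₂/S₁ = (A₂/A₁)^z = 2.4^0.17
ln(S₂/S₁) = 0.17 × ln 2.4 = 0.17 × 0.8755 = 0.1488
S₂/S₁ = e^0.1488 ≈ 1.16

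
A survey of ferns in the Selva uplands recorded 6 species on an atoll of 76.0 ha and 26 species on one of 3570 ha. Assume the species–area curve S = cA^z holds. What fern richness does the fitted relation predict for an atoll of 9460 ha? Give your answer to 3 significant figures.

37.7

z = ln(26/6) / ln(3570/76) = 1.4663 / 3.8496 = 0.3809
c = 6 / 76^0.3809 = 6 / 5.205 = 1.153
S₃ = 1.153 × 9460^0.3809 = 1.153 × 32.69 ≈ 37.69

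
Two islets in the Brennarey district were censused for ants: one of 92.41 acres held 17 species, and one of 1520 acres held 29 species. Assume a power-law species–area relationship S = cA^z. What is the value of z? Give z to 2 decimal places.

0.19

Taking logs: ln S = ln c + z ln A, so z = (ln S₂ − ln S₁)/(ln A₂ − ln A₁).
z = ln(29/17) / ln(1520/92.41) = ln(1.706) / ln(16.45) = 0.5341 / 2.8002 = 0.1907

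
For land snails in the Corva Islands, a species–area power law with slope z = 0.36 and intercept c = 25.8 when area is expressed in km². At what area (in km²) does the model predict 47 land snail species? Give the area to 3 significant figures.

47 = 25.8 × A^0.36  ⇒  A^0.36 = 47/25.8 = 1.822
ln A = ln(1.822) / 0.36 = 0.5998 / 0.36 = 1.6660
A = e^1.6660 ≈ 5.291 km²

5.29 km²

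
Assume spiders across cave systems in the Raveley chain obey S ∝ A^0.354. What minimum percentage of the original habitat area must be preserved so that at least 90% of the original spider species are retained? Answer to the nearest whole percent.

74%

Need (A_new/A_old)^0.354 = 0.9, so A_new/A_old = 0.9^(1/0.354) = 0.9^2.825
ln(A_new/A_old) = ln 0.9 / 0.354 = -0.1054 / 0.354 = -0.2976
A_new/A_old = e^-0.2976 ≈ 0.7426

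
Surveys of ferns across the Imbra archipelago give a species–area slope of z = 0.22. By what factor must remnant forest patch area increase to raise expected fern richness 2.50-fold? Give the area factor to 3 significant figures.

(A₂/A₁)^0.22 = 2.5, so A₂/A₁ = 2.5^(1/0.22) = 2.5^4.545
ln(A₂/A₁) = ln 2.5 / 0.22 = 0.9163 / 0.22 = 4.1650
A₂/A₁ = e^4.1650 ≈ 64.39

64.4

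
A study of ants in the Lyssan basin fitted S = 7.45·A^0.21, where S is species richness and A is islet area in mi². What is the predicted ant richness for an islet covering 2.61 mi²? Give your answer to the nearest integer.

9

S = 7.45 × 2.61^0.21
ln S = ln 7.45 + 0.21 × ln 2.61 = 2.0082 + 0.21 × 0.9594 = 2.2097
S = e^2.2097 ≈ 9.113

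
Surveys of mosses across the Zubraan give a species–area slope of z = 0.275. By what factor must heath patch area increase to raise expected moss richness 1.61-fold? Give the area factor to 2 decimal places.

(A₂/A₁)^0.275 = 1.61, so A₂/A₁ = 1.61^(1/0.275) = 1.61^3.636
ln(A₂/A₁) = ln 1.61 / 0.275 = 0.4762 / 0.275 = 1.7318
A₂/A₁ = e^1.7318 ≈ 5.651

5.65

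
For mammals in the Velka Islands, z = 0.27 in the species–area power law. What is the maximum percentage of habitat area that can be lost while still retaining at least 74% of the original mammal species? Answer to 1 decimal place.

67.2%

Need (A_new/A_old)^0.27 = 0.74, so A_new/A_old = 0.74^(1/0.27) = 0.74^3.704
ln(A_new/A_old) = ln 0.74 / 0.27 = -0.3011 / 0.27 = -1.1152
A_new/A_old = e^-1.1152 ≈ 0.3278
Fraction that can be lost = 1 − 0.3278 = 0.6722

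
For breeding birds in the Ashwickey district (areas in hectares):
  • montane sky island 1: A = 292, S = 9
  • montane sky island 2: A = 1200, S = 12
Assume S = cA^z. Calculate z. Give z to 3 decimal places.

Taking logs: ln S = ln c + z ln A, so z = (ln S₂ − ln S₁)/(ln A₂ − ln A₁).
z = ln(12/9) / ln(1200/292) = ln(1.333) / ln(4.11) = 0.2877 / 1.4133 = 0.2036

0.204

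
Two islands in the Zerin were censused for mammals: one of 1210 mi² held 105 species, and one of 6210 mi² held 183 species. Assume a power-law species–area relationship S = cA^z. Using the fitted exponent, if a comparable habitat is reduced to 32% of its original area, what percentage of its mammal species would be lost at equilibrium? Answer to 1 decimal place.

z = ln(183/105) / ln(6210/1210) = 0.5555 / 1.6355 = 0.3397
S_new/S_old = (A_new/A_old)^z = 0.32^0.3397 = exp(0.3397 × -1.1394) = 0.6791
Fraction lost = 1 − 0.6791 = 0.3209

32.1%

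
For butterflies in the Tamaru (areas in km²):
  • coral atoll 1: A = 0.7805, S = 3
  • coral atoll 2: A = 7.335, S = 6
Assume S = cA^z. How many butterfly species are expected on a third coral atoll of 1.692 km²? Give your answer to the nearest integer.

z = ln(6/3) / ln(7.335/0.7805) = 0.6931 / 2.2405 = 0.3094
c = 3 / 0.7805^0.3094 = 3 / 0.9262 = 3.239
S₃ = 3.239 × 1.692^0.3094 = 3.239 × 1.177 ≈ 3.811

4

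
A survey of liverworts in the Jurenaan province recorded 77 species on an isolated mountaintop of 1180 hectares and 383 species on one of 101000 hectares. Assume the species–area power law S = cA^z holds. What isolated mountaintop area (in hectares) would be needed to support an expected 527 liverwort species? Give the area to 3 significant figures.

z = ln(383/77) / ln(101000/1180) = 1.6042 / 4.4496 = 0.3605
c = 77 / 1180^0.3605 = 77 / 12.81 = 6.011
A = (527/6.011)^(1/0.3605) ⇒ ln A = ln(87.67)/0.3605 = 12.4081
A = e^12.4081 ≈ 244785 hectares

245000 hectares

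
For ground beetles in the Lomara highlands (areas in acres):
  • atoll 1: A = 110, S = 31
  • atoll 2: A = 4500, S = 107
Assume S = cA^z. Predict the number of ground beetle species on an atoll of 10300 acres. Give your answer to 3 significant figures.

141

z = ln(107/31) / ln(4500/110) = 1.2388 / 3.7114 = 0.3338
c = 31 / 110^0.3338 = 31 / 4.802 = 6.456
S₃ = 6.456 × 10300^0.3338 = 6.456 × 21.85 ≈ 141.1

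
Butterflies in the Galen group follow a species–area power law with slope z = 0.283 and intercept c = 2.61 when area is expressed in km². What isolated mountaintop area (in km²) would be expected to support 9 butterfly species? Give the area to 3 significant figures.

79.4 km²

9 = 2.61 × A^0.283  ⇒  A^0.283 = 9/2.61 = 3.448
ln A = ln(3.448) / 0.283 = 1.2379 / 0.283 = 4.3741
A = e^4.3741 ≈ 79.37 km²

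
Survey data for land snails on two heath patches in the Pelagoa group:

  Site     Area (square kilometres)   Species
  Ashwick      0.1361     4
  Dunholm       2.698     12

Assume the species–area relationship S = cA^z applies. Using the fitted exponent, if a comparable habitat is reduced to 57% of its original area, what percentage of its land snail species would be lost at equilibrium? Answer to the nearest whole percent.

z = ln(12/4) / ln(2.698/0.1361) = 1.0986 / 2.9869 = 0.3678
S_new/S_old = (A_new/A_old)^z = 0.57^0.3678 = exp(0.3678 × -0.5621) = 0.8132
Fraction lost = 1 − 0.8132 = 0.1868

19%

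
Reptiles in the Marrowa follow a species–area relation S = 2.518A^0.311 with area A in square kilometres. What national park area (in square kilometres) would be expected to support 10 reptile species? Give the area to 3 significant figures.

10 = 2.518 × A^0.311  ⇒  A^0.311 = 10/2.518 = 3.971
ln A = ln(3.971) / 0.311 = 1.3791 / 0.311 = 4.4345
A = e^4.4345 ≈ 84.31 square kilometres

84.3 square kilometres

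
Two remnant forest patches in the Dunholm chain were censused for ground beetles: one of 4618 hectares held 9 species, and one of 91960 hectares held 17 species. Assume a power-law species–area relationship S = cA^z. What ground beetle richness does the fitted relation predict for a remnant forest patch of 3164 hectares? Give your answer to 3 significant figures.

8.30

z = ln(17/9) / ln(91960/4618) = 0.6360 / 2.9914 = 0.2126
c = 9 / 4618^0.2126 = 9 / 6.013 = 1.497
S₃ = 1.497 × 3164^0.2126 = 1.497 × 5.548 ≈ 8.305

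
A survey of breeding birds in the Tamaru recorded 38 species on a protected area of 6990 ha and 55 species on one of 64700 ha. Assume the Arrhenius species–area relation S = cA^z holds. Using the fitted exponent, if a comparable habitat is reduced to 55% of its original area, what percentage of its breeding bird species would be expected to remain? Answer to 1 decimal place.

90.5%

z = ln(55/38) / ln(64700/6990) = 0.3697 / 2.2253 = 0.1662
S_new/S_old = (A_new/A_old)^z = 0.55^0.1662 = exp(0.1662 × -0.5978) = 0.9054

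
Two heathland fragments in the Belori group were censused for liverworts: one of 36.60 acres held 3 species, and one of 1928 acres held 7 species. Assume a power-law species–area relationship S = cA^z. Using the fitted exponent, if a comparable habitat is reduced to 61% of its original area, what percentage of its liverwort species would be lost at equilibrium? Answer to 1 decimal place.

z = ln(7/3) / ln(1928/36.6) = 0.8473 / 3.9642 = 0.2137
S_new/S_old = (A_new/A_old)^z = 0.61^0.2137 = exp(0.2137 × -0.4943) = 0.8997
Fraction lost = 1 − 0.8997 = 0.1003

10.0%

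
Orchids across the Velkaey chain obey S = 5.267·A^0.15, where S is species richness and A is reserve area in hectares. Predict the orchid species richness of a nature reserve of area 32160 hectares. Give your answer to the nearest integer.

25 species

S = 5.267 × 32160^0.15
ln S = ln 5.267 + 0.15 × ln 32160 = 1.6615 + 0.15 × 10.3785 = 3.2182
S = e^3.2182 ≈ 24.98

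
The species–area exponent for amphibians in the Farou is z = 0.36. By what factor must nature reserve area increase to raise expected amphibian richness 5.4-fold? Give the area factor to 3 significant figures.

(A₂/A₁)^0.36 = 5.4, so A₂/A₁ = 5.4^(1/0.36) = 5.4^2.778
ln(A₂/A₁) = ln 5.4 / 0.36 = 1.6864 / 0.36 = 4.6844
A₂/A₁ = e^4.6844 ≈ 108.2

108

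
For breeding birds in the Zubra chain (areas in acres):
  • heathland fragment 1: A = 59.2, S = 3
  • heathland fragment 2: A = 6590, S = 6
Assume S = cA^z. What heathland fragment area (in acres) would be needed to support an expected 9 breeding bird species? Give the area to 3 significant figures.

z = ln(6/3) / ln(6590/59.2) = 0.6931 / 4.7124 = 0.1471
c = 3 / 59.2^0.1471 = 3 / 1.823 = 1.646
A = (9/1.646)^(1/0.1471) ⇒ ln A = ln(5.468)/0.1471 = 11.5499
A = e^11.5499 ≈ 103764 acres

104000 acres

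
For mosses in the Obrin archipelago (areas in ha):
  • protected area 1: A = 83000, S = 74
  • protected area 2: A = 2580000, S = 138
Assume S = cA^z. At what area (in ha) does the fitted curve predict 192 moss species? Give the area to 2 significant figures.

z = ln(138/74) / ln(2580000/83000) = 0.6232 / 3.4367 = 0.1813
c = 74 / 83000^0.1813 = 74 / 7.798 = 9.489
A = (192/9.489)^(1/0.1813) ⇒ ln A = ln(20.23)/0.1813 = 16.5845
A = e^16.5845 ≈ 15942307 ha

16000000 ha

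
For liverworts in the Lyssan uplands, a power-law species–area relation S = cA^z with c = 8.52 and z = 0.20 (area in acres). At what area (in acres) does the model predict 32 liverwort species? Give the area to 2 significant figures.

32 = 8.52 × A^0.2  ⇒  A^0.2 = 32/8.52 = 3.756
ln A = ln(3.756) / 0.2 = 1.3233 / 0.2 = 6.6166
A = e^6.6166 ≈ 747.4 acres

750 acres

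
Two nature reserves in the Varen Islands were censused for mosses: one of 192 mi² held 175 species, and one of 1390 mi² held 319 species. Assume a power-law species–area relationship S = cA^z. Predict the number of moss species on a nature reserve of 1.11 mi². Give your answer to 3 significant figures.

z = ln(319/175) / ln(1390/192) = 0.6004 / 1.9796 = 0.3033
c = 175 / 192^0.3033 = 175 / 4.926 = 35.52
S₃ = 35.52 × 1.11^0.3033 = 35.52 × 1.032 ≈ 36.67

36.7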